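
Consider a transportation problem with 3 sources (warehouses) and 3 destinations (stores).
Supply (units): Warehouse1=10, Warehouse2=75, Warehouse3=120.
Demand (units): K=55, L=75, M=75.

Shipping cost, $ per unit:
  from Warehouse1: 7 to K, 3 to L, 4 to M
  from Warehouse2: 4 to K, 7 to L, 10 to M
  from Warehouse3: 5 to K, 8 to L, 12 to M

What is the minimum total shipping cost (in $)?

1555

An optimal shipping plan:
  Warehouse1->M: 10 × $4 = $40
  Warehouse2->K: 10 × $4 = $40
  Warehouse2->M: 65 × $10 = $650
  Warehouse3->K: 45 × $5 = $225
  Warehouse3->L: 75 × $8 = $600
Total = 40 + 40 + 650 + 225 + 600 = $1555.
(Supply check: Warehouse1 ships 10; Warehouse2 ships 75; Warehouse3 ships 120.)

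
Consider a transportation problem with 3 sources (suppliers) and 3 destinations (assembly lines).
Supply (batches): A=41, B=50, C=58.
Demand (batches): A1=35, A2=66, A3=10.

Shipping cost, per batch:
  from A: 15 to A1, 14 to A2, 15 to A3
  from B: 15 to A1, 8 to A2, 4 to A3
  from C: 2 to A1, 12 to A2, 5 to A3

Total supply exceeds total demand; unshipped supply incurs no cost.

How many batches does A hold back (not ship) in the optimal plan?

An optimal plan:
  A to A2: 3 × 14 = 42
  B to A2: 50 × 8 = 400
  C to A1: 35 × 2 = 70
  C to A2: 13 × 12 = 156
  C to A3: 10 × 5 = 50
Total cost = 718.
A ships 3 of its 41, leaving 38.

38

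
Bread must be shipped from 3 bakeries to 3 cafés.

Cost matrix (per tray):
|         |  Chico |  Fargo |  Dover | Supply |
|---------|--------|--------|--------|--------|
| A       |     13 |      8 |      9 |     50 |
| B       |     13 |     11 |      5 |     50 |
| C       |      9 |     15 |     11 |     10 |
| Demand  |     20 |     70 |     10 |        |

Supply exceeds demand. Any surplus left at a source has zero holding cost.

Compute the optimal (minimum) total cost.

890

One minimum-cost allocation:
  A–Fargo: 50 × 8 = 400
  B–Chico: 10 × 13 = 130
  B–Fargo: 20 × 11 = 220
  B–Dover: 10 × 5 = 50
  C–Chico: 10 × 9 = 90
Total = 400 + 130 + 220 + 50 + 90 = 890.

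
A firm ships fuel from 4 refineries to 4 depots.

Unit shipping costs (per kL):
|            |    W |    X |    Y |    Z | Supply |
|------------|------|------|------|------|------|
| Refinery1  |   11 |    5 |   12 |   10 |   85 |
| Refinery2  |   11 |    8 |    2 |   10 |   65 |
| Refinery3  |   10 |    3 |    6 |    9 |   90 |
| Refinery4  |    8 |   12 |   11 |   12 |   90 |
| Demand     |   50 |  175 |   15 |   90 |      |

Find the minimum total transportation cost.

2105

A cheapest plan:
  Refinery1->X: 85 × 5 = 425
  Refinery2->Y: 15 × 2 = 30
  Refinery2->Z: 50 × 10 = 500
  Refinery3->X: 90 × 3 = 270
  Refinery4->W: 50 × 8 = 400
  Refinery4->Z: 40 × 12 = 480
Total = 425 + 30 + 500 + 270 + 400 + 480 = 2105.
(Supply check: Refinery1 ships 85; Refinery2 ships 65; Refinery3 ships 90; Refinery4 ships 90.)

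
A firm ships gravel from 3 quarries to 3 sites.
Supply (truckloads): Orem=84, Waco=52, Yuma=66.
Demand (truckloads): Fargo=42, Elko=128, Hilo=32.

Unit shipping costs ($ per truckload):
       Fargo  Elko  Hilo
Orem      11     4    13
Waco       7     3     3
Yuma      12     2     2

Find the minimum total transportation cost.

A cheapest plan:
  Orem->Elko: 84 truckloads
  Waco->Fargo: 42 truckloads
  Waco->Hilo: 10 truckloads
  Yuma->Elko: 44 truckloads
  Yuma->Hilo: 22 truckloads
Total cost = $792.

792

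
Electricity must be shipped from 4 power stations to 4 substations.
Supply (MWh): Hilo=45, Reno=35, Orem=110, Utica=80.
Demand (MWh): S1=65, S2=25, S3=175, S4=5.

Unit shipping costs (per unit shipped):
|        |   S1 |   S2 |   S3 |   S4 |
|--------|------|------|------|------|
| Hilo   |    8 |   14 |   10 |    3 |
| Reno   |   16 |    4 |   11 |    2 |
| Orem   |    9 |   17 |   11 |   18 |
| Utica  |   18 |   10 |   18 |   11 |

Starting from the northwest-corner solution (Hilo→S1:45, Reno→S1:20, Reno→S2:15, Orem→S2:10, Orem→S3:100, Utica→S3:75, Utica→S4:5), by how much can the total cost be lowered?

305

Current plan cost = 45·8 + 20·16 + 15·4 + 10·17 + 100·11 + 75·18 + 5·11 = 3415.
Optimal plan:
  Hilo->S1: 45 × 8 = 360
  Reno->S3: 30 × 11 = 330
  Reno->S4: 5 × 2 = 10
  Orem->S1: 20 × 9 = 180
  Orem->S3: 90 × 11 = 990
  Utica->S2: 25 × 10 = 250
  Utica->S3: 55 × 18 = 990
Optimal cost = 3110.
Saving = 3415 − 3110 = 305.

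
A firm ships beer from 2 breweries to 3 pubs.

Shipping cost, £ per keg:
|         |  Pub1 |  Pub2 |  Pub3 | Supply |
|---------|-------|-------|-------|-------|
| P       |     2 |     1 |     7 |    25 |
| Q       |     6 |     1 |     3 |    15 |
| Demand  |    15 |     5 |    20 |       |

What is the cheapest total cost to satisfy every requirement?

115

Optimal allocation:
  P–Pub1: 15 × £2 = £30
  P–Pub2: 5 × £1 = £5
  P–Pub3: 5 × £7 = £35
  Q–Pub3: 15 × £3 = £45
Total = 30 + 5 + 35 + 45 = £115.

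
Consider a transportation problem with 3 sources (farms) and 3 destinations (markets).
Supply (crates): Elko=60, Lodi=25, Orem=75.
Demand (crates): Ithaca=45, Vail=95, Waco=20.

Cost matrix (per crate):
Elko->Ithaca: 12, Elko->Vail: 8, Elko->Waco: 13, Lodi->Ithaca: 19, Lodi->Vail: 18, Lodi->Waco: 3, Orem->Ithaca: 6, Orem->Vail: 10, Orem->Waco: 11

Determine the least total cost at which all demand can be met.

1200

Optimal allocation:
  Elko to Vail: 60 × 8 = 480
  Lodi to Vail: 5 × 18 = 90
  Lodi to Waco: 20 × 3 = 60
  Orem to Ithaca: 45 × 6 = 270
  Orem to Vail: 30 × 10 = 300
Total = 480 + 90 + 60 + 270 + 300 = 1200.
(Supply check: Elko ships 60; Lodi ships 25; Orem ships 75.)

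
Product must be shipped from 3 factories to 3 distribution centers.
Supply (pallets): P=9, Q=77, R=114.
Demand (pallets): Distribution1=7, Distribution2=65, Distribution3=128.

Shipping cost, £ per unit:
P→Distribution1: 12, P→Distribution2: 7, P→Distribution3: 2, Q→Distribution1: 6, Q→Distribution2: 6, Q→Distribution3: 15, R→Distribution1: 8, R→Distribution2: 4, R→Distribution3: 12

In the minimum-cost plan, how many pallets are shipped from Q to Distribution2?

65

The minimum-cost plan:
  P->Distribution3: 9 pallets
  Q->Distribution1: 7 pallets
  Q->Distribution2: 65 pallets
  Q->Distribution3: 5 pallets
  R->Distribution3: 114 pallets
Total cost = £1893.
So Q→Distribution2 carries 65 pallets.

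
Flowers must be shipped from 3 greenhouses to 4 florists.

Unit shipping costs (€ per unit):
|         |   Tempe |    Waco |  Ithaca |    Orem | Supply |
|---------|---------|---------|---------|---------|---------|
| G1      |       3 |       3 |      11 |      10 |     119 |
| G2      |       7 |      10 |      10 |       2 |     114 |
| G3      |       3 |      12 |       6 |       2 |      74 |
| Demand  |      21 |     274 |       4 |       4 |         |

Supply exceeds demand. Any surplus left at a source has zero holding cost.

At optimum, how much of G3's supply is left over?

An optimal plan:
  G1->Waco: 119 × €3 = €357
  G2->Waco: 114 × €10 = €1140
  G3->Tempe: 21 × €3 = €63
  G3->Waco: 41 × €12 = €492
  G3->Ithaca: 4 × €6 = €24
  G3->Orem: 4 × €2 = €8
Total cost = €2084.
G3 ships 70 of its 74, leaving 4.

4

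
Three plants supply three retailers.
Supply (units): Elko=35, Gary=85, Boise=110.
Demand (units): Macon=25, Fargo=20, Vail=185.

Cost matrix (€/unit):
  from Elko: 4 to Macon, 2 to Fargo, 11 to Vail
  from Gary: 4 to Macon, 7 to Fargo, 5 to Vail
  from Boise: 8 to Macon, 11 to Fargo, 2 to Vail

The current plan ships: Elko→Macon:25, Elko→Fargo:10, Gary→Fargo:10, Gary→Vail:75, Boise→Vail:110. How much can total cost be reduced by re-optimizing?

50

Current plan cost = 25·4 + 10·2 + 10·7 + 75·5 + 110·2 = €785.
Optimal plan:
  Elko->Macon: 15 units
  Elko->Fargo: 20 units
  Gary->Macon: 10 units
  Gary->Vail: 75 units
  Boise->Vail: 110 units
Optimal cost = €735.
Saving = 785 − 735 = €50.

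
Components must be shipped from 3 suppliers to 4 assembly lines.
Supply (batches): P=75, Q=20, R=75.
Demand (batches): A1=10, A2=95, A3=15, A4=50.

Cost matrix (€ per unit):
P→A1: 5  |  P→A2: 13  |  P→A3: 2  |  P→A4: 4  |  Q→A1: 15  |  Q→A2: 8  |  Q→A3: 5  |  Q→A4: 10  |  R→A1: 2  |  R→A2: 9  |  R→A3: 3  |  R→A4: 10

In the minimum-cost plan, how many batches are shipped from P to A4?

Optimal shipments:
  P→A1: 10 × €5 = €50
  P→A3: 15 × €2 = €30
  P→A4: 50 × €4 = €200
  Q→A2: 20 × €8 = €160
  R→A2: 75 × €9 = €675
Total cost = €1115.
So P→A4 carries 50 batches.

50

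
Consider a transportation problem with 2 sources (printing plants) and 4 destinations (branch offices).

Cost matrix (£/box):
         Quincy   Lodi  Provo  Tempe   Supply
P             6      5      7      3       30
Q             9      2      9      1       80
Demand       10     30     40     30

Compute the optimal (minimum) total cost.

470

Optimal allocation:
  P to Quincy: 10 boxes
  P to Provo: 20 boxes
  Q to Lodi: 30 boxes
  Q to Provo: 20 boxes
  Q to Tempe: 30 boxes
Total cost = £470.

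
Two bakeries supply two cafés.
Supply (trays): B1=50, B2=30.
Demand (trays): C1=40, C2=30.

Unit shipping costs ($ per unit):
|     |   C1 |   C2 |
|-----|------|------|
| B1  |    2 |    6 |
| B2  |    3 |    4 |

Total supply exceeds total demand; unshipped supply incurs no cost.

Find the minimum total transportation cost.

A cheapest plan:
  B1->C1: 40 × $2 = $80
  B2->C2: 30 × $4 = $120
Total = 80 + 120 = $200.
(Supply check: B1 ships 40; B2 ships 30.)

200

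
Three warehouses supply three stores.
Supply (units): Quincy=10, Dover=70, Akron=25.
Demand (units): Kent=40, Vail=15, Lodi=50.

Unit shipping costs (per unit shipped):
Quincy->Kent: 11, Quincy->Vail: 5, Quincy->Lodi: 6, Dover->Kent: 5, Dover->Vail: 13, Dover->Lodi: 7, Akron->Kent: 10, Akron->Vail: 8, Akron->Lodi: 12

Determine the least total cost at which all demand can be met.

Optimal allocation:
  Quincy to Lodi: 10 × 6 = 60
  Dover to Kent: 30 × 5 = 150
  Dover to Lodi: 40 × 7 = 280
  Akron to Kent: 10 × 10 = 100
  Akron to Vail: 15 × 8 = 120
Total = 60 + 150 + 280 + 100 + 120 = 710.

710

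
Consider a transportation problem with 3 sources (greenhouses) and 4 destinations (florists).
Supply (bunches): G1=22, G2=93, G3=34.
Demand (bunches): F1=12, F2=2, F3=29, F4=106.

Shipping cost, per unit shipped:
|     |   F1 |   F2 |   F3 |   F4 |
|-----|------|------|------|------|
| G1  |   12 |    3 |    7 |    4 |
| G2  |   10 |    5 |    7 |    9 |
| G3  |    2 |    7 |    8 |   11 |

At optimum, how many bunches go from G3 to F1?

12

Solving gives:
  G1→F4: 22 × 4 = 88
  G2→F2: 2 × 5 = 10
  G2→F3: 7 × 7 = 49
  G2→F4: 84 × 9 = 756
  G3→F1: 12 × 2 = 24
  G3→F3: 22 × 8 = 176
Total cost = 1103.
So G3→F1 carries 12 bunches.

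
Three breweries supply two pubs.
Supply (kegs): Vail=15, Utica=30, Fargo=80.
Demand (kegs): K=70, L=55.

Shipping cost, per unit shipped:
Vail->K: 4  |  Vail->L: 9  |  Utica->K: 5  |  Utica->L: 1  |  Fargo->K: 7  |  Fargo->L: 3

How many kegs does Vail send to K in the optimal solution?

The minimum-cost plan:
  Vail->K: 15 kegs
  Utica->K: 30 kegs
  Fargo->K: 25 kegs
  Fargo->L: 55 kegs
Total cost = 550.
So Vail→K carries 15 kegs.

15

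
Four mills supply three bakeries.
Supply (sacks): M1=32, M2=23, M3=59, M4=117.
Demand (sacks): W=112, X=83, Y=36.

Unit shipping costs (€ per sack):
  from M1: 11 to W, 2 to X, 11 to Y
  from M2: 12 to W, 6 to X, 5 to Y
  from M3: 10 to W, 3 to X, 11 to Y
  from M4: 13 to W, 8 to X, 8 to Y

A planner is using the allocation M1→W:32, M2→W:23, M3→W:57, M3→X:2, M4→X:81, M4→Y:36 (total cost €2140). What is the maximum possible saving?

Current plan cost = 32·11 + 23·12 + 57·10 + 2·3 + 81·8 + 36·8 = €2140.
Optimal plan:
  M1→X: 32 × €2 = €64
  M2→Y: 23 × €5 = €115
  M3→W: 8 × €10 = €80
  M3→X: 51 × €3 = €153
  M4→W: 104 × €13 = €1352
  M4→Y: 13 × €8 = €104
Optimal cost = €1868.
Saving = 2140 − 1868 = €272.

272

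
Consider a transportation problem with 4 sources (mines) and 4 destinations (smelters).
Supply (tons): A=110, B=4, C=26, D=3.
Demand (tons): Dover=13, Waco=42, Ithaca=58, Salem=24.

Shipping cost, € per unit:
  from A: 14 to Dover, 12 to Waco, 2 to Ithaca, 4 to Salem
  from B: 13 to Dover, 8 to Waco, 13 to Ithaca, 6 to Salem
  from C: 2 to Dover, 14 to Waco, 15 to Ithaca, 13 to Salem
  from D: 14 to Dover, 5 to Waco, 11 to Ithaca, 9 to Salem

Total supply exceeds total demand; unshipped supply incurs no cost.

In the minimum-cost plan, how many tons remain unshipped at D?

An optimal plan:
  A–Waco: 28 × €12 = €336
  A–Ithaca: 58 × €2 = €116
  A–Salem: 24 × €4 = €96
  B–Waco: 4 × €8 = €32
  C–Dover: 13 × €2 = €26
  C–Waco: 7 × €14 = €98
  D–Waco: 3 × €5 = €15
Total cost = €719.
D ships 3 of its 3, leaving 0.

0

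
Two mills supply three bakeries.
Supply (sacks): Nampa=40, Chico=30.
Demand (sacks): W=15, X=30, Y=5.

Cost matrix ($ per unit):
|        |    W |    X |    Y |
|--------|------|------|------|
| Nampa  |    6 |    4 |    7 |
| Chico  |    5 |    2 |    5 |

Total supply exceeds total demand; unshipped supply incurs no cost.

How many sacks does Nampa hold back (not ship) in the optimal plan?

An optimal plan:
  Nampa->W: 15 × $6 = $90
  Nampa->X: 5 × $4 = $20
  Chico->X: 25 × $2 = $50
  Chico->Y: 5 × $5 = $25
Total cost = $185.
Nampa ships 20 of its 40, leaving 20.

20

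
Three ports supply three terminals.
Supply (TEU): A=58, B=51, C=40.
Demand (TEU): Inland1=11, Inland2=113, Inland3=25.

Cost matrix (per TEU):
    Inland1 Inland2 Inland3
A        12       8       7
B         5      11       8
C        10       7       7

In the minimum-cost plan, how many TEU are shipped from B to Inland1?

11

Optimal shipments:
  A to Inland2: 58 TEU
  B to Inland1: 11 TEU
  B to Inland2: 15 TEU
  B to Inland3: 25 TEU
  C to Inland2: 40 TEU
Total cost = 1164.
So B→Inland1 carries 11 TEU.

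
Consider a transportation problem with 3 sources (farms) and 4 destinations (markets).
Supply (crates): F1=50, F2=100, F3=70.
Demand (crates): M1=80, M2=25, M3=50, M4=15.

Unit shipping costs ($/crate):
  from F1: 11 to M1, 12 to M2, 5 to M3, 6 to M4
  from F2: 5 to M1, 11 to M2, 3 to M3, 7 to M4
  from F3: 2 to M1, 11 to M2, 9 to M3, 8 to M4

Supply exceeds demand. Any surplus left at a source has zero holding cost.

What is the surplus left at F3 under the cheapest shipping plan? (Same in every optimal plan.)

Minimum-cost shipments:
  F1 to M4: 15 × $6 = $90
  F2 to M1: 10 × $5 = $50
  F2 to M2: 25 × $11 = $275
  F2 to M3: 50 × $3 = $150
  F3 to M1: 70 × $2 = $140
Total cost = $705.
F3 ships 70 of its 70, leaving 0.

0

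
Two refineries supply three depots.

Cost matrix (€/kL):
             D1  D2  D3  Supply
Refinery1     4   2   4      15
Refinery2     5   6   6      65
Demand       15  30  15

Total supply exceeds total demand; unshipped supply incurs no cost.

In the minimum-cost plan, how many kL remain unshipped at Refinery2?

20

An optimal plan:
  Refinery1→D2: 15 × €2 = €30
  Refinery2→D1: 15 × €5 = €75
  Refinery2→D2: 15 × €6 = €90
  Refinery2→D3: 15 × €6 = €90
Total cost = €285.
Refinery2 ships 45 of its 65, leaving 20.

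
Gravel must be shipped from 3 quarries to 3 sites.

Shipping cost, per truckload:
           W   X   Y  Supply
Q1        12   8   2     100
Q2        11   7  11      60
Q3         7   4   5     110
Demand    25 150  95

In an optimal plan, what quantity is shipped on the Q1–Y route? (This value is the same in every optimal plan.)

Solving gives:
  Q1–X: 5 truckloads
  Q1–Y: 95 truckloads
  Q2–X: 60 truckloads
  Q3–W: 25 truckloads
  Q3–X: 85 truckloads
Total cost = 1165.
So Q1→Y carries 95 truckloads.

95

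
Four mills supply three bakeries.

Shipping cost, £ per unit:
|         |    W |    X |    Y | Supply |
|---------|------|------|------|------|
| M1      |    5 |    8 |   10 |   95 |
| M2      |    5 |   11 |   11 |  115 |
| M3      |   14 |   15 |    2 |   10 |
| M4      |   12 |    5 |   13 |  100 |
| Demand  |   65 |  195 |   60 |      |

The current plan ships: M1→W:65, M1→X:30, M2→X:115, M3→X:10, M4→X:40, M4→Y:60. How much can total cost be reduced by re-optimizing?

Current plan cost = 65·5 + 30·8 + 115·11 + 10·15 + 40·5 + 60·13 = £2960.
Optimal plan:
  M1 to X: 95 × £8 = £760
  M2 to W: 65 × £5 = £325
  M2 to Y: 50 × £11 = £550
  M3 to Y: 10 × £2 = £20
  M4 to X: 100 × £5 = £500
Optimal cost = £2155.
Saving = 2960 − 2155 = £805.

805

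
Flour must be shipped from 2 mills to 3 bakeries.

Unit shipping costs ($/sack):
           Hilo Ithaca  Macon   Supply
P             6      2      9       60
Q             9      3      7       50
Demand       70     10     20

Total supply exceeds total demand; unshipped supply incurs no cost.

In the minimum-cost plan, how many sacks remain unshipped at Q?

An optimal plan:
  P->Hilo: 60 sacks
  Q->Hilo: 10 sacks
  Q->Ithaca: 10 sacks
  Q->Macon: 20 sacks
Total cost = $620.
Q ships 40 of its 50, leaving 10.

10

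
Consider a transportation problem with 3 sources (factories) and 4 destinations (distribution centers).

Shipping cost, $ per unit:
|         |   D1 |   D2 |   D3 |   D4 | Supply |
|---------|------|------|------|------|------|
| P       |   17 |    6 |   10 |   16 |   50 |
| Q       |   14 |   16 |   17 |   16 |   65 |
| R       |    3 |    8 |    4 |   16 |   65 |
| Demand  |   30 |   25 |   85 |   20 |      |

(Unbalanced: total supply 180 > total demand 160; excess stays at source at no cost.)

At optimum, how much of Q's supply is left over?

20

Minimum-cost shipments:
  P to D2: 25 pallets
  P to D3: 25 pallets
  Q to D1: 25 pallets
  Q to D4: 20 pallets
  R to D1: 5 pallets
  R to D3: 60 pallets
Total cost = $1325.
Q ships 45 of its 65, leaving 20.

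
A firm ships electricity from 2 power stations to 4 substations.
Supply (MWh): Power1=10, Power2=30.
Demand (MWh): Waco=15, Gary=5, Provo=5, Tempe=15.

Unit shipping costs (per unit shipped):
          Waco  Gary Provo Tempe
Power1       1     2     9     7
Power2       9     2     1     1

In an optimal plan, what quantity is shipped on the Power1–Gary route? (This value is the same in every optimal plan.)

The minimum-cost plan:
  Power1–Waco: 10 × 1 = 10
  Power2–Waco: 5 × 9 = 45
  Power2–Gary: 5 × 2 = 10
  Power2–Provo: 5 × 1 = 5
  Power2–Tempe: 15 × 1 = 15
Total cost = 85.
The route Power1→Gary is not used.

0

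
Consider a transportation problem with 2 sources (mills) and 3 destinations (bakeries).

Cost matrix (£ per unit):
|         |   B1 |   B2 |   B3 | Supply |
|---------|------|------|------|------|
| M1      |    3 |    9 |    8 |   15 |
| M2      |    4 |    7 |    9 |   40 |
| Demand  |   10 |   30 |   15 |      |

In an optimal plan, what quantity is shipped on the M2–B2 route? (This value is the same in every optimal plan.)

Optimal shipments:
  M1–B1: 10 × £3 = £30
  M1–B3: 5 × £8 = £40
  M2–B2: 30 × £7 = £210
  M2–B3: 10 × £9 = £90
Total cost = £370.
So M2→B2 carries 30 sacks.

30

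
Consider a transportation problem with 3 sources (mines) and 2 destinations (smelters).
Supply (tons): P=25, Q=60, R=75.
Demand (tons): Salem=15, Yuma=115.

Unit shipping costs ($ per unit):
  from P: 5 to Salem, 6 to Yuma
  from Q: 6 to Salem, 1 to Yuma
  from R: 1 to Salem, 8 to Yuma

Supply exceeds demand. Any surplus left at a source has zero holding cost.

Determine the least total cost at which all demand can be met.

An optimal shipping plan:
  P to Yuma: 25 × $6 = $150
  Q to Yuma: 60 × $1 = $60
  R to Salem: 15 × $1 = $15
  R to Yuma: 30 × $8 = $240
Total = 150 + 60 + 15 + 240 = $465.

465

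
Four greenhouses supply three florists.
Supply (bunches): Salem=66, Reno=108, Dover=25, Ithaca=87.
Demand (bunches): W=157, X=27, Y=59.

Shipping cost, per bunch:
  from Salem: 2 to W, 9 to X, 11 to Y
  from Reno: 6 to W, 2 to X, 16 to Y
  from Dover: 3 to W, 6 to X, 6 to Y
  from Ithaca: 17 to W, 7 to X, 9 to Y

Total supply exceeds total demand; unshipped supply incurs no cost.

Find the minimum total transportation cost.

1188

One minimum-cost allocation:
  Salem->W: 66 × 2 = 132
  Reno->W: 81 × 6 = 486
  Reno->X: 27 × 2 = 54
  Dover->W: 10 × 3 = 30
  Dover->Y: 15 × 6 = 90
  Ithaca->Y: 44 × 9 = 396
Total = 132 + 486 + 54 + 30 + 90 + 396 = 1188.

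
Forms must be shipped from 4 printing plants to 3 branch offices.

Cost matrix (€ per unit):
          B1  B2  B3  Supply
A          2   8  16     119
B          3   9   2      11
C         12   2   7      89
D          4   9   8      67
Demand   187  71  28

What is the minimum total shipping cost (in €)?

A cheapest plan:
  A–B1: 119 × €2 = €238
  B–B1: 1 × €3 = €3
  B–B3: 10 × €2 = €20
  C–B2: 71 × €2 = €142
  C–B3: 18 × €7 = €126
  D–B1: 67 × €4 = €268
Total = 238 + 3 + 20 + 142 + 126 + 268 = €797.
(Supply check: A ships 119; B ships 11; C ships 89; D ships 67.)

797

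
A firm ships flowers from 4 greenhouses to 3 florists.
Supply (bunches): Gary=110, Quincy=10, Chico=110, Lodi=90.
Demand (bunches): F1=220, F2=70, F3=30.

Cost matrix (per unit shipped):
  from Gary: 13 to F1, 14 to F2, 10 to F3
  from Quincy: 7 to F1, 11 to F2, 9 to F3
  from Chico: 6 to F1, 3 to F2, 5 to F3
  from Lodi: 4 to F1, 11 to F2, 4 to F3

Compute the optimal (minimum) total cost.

2220

A cheapest plan:
  Gary→F1: 80 × 13 = 1040
  Gary→F3: 30 × 10 = 300
  Quincy→F1: 10 × 7 = 70
  Chico→F1: 40 × 6 = 240
  Chico→F2: 70 × 3 = 210
  Lodi→F1: 90 × 4 = 360
Total = 1040 + 300 + 70 + 240 + 210 + 360 = 2220.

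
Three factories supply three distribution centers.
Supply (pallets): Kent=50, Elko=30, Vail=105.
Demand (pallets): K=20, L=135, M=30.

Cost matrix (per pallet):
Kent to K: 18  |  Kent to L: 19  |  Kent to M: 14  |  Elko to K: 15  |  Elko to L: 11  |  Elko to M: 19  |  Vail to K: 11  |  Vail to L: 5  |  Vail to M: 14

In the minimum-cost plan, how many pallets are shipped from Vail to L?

The minimum-cost plan:
  Kent->K: 20 × 18 = 360
  Kent->M: 30 × 14 = 420
  Elko->L: 30 × 11 = 330
  Vail->L: 105 × 5 = 525
Total cost = 1635.
So Vail→L carries 105 pallets.

105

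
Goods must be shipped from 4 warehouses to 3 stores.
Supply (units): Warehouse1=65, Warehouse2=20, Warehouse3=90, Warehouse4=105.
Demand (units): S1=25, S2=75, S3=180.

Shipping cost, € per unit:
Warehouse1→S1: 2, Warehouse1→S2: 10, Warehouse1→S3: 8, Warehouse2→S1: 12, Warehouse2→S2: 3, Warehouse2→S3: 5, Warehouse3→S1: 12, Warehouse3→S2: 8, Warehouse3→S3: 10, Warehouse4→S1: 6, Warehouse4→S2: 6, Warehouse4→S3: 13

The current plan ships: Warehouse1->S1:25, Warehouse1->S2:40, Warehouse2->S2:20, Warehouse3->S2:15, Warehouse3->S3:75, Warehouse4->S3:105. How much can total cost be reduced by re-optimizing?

Current plan cost = 25·2 + 40·10 + 20·3 + 15·8 + 75·10 + 105·13 = €2745.
Optimal plan:
  Warehouse1–S3: 65 units
  Warehouse2–S3: 20 units
  Warehouse3–S3: 90 units
  Warehouse4–S1: 25 units
  Warehouse4–S2: 75 units
  Warehouse4–S3: 5 units
Optimal cost = €2185.
Saving = 2745 − 2185 = €560.

560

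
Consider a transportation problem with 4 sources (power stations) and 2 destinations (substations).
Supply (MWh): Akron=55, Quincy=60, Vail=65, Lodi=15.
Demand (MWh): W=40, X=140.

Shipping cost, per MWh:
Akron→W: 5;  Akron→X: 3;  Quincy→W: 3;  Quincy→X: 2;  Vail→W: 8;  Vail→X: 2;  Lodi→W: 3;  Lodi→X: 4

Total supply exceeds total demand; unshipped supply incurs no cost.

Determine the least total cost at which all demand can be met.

440

One minimum-cost allocation:
  Akron→X: 40 × 3 = 120
  Quincy→W: 25 × 3 = 75
  Quincy→X: 35 × 2 = 70
  Vail→X: 65 × 2 = 130
  Lodi→W: 15 × 3 = 45
Total = 120 + 75 + 70 + 130 + 45 = 440.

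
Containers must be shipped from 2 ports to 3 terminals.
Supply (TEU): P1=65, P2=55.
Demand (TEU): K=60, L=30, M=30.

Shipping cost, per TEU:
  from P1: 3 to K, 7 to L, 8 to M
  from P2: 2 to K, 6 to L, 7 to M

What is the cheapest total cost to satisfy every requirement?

Optimal allocation:
  P1->K: 5 TEU
  P1->L: 30 TEU
  P1->M: 30 TEU
  P2->K: 55 TEU
Total cost = 575.
(Supply check: P1 ships 65; P2 ships 55.)

575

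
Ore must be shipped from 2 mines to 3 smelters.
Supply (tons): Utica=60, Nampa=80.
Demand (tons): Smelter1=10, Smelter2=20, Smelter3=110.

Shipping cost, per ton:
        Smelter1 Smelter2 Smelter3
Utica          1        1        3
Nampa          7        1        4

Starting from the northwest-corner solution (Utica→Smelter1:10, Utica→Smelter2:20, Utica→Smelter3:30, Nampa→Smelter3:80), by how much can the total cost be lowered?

Current plan cost = 10·1 + 20·1 + 30·3 + 80·4 = 440.
Optimal plan:
  Utica->Smelter1: 10 × 1 = 10
  Utica->Smelter3: 50 × 3 = 150
  Nampa->Smelter2: 20 × 1 = 20
  Nampa->Smelter3: 60 × 4 = 240
Optimal cost = 420.
Saving = 440 − 420 = 20.

20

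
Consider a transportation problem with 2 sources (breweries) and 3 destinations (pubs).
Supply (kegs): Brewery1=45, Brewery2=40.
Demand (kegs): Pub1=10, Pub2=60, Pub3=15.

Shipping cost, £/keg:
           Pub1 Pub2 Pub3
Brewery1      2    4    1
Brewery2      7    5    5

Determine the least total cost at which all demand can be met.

An optimal shipping plan:
  Brewery1 to Pub1: 10 × £2 = £20
  Brewery1 to Pub2: 20 × £4 = £80
  Brewery1 to Pub3: 15 × £1 = £15
  Brewery2 to Pub2: 40 × £5 = £200
Total = 20 + 80 + 15 + 200 = £315.

315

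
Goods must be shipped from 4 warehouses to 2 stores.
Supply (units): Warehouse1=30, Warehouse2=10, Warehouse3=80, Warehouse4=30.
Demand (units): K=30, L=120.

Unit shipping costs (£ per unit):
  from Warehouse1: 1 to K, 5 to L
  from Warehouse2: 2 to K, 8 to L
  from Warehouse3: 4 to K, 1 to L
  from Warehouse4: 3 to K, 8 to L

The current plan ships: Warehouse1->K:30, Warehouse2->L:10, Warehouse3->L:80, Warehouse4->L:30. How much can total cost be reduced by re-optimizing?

40

Current plan cost = 30·1 + 10·8 + 80·1 + 30·8 = £430.
Optimal plan:
  Warehouse1–L: 30 × £5 = £150
  Warehouse2–K: 10 × £2 = £20
  Warehouse3–L: 80 × £1 = £80
  Warehouse4–K: 20 × £3 = £60
  Warehouse4–L: 10 × £8 = £80
Optimal cost = £390.
Saving = 430 − 390 = £40.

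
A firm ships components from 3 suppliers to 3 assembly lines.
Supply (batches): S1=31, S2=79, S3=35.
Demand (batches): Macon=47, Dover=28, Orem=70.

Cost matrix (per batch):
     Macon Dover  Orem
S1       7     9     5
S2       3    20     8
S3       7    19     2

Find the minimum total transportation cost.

734

One minimum-cost allocation:
  S1→Dover: 28 × 9 = 252
  S1→Orem: 3 × 5 = 15
  S2→Macon: 47 × 3 = 141
  S2→Orem: 32 × 8 = 256
  S3→Orem: 35 × 2 = 70
Total = 252 + 15 + 141 + 256 + 70 = 734.
(Supply check: S1 ships 31; S2 ships 79; S3 ships 35.)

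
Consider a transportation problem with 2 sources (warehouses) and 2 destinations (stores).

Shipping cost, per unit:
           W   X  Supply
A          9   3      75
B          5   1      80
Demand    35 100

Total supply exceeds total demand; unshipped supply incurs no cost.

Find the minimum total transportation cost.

A cheapest plan:
  A–X: 55 × 3 = 165
  B–W: 35 × 5 = 175
  B–X: 45 × 1 = 45
Total = 165 + 175 + 45 = 385.
(Supply check: A ships 55; B ships 80.)

385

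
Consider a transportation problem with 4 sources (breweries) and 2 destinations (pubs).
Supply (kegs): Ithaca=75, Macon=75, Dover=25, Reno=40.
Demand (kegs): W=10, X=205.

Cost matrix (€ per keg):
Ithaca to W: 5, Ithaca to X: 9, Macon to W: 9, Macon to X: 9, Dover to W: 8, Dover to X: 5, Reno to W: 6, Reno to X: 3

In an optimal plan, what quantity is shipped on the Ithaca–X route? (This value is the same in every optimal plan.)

Solving gives:
  Ithaca→W: 10 × €5 = €50
  Ithaca→X: 65 × €9 = €585
  Macon→X: 75 × €9 = €675
  Dover→X: 25 × €5 = €125
  Reno→X: 40 × €3 = €120
Total cost = €1555.
So Ithaca→X carries 65 kegs.

65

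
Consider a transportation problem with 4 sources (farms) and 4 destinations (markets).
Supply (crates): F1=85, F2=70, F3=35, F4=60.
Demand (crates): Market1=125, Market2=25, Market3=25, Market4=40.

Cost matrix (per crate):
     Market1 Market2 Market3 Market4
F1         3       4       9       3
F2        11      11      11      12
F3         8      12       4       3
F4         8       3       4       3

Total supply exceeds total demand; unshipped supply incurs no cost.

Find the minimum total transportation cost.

975

One minimum-cost allocation:
  F1->Market1: 85 crates
  F2->Market1: 35 crates
  F3->Market3: 25 crates
  F3->Market4: 10 crates
  F4->Market1: 5 crates
  F4->Market2: 25 crates
  F4->Market4: 30 crates
Total cost = 975.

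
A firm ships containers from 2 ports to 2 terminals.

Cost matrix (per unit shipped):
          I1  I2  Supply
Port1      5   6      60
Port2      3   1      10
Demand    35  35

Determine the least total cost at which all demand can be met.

An optimal shipping plan:
  Port1→I1: 35 TEU
  Port1→I2: 25 TEU
  Port2→I2: 10 TEU
Total cost = 335.

335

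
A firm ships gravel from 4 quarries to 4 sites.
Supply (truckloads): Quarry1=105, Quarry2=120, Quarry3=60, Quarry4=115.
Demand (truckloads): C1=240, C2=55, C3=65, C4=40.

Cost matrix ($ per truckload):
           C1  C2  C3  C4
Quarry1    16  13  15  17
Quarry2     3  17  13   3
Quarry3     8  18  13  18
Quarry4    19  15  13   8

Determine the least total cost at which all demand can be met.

3700

A cheapest plan:
  Quarry1 to C1: 60 × $16 = $960
  Quarry1 to C2: 45 × $13 = $585
  Quarry2 to C1: 120 × $3 = $360
  Quarry3 to C1: 60 × $8 = $480
  Quarry4 to C2: 10 × $15 = $150
  Quarry4 to C3: 65 × $13 = $845
  Quarry4 to C4: 40 × $8 = $320
Total = 960 + 585 + 360 + 480 + 150 + 845 + 320 = $3700.
(Supply check: Quarry1 ships 105; Quarry2 ships 120; Quarry3 ships 60; Quarry4 ships 115.)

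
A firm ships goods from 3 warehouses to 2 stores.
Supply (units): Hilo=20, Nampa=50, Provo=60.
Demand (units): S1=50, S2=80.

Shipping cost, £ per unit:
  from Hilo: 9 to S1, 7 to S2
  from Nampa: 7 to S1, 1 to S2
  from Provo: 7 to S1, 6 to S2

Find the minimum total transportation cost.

600

An optimal shipping plan:
  Hilo to S2: 20 × £7 = £140
  Nampa to S2: 50 × £1 = £50
  Provo to S1: 50 × £7 = £350
  Provo to S2: 10 × £6 = £60
Total = 140 + 50 + 350 + 60 = £600.
(Supply check: Hilo ships 20; Nampa ships 50; Provo ships 60.)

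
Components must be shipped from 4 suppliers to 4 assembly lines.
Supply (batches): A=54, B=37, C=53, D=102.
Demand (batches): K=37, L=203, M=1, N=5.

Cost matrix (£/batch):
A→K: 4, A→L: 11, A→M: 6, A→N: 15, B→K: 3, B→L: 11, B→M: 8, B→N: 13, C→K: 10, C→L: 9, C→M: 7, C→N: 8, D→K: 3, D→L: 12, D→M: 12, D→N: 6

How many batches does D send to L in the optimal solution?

Optimal shipments:
  A->L: 53 × £11 = £583
  A->M: 1 × £6 = £6
  B->L: 37 × £11 = £407
  C->L: 53 × £9 = £477
  D->K: 37 × £3 = £111
  D->L: 60 × £12 = £720
  D->N: 5 × £6 = £30
Total cost = £2334.
So D→L carries 60 batches.

60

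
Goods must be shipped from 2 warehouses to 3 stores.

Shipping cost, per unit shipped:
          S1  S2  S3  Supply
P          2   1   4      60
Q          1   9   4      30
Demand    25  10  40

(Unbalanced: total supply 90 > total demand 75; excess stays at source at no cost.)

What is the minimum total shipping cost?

195

Optimal allocation:
  P–S2: 10 × 1 = 10
  P–S3: 35 × 4 = 140
  Q–S1: 25 × 1 = 25
  Q–S3: 5 × 4 = 20
Total = 10 + 140 + 25 + 20 = 195.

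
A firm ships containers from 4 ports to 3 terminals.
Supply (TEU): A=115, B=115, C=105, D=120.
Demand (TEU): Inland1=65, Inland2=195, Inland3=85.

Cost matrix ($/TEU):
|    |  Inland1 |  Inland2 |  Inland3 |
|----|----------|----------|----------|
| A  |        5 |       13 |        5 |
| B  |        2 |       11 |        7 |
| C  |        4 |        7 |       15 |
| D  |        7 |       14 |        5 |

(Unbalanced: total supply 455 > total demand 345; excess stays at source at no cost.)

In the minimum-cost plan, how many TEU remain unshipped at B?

Minimum-cost shipments:
  A–Inland2: 40 × $13 = $520
  A–Inland3: 75 × $5 = $375
  B–Inland1: 65 × $2 = $130
  B–Inland2: 50 × $11 = $550
  C–Inland2: 105 × $7 = $735
  D–Inland3: 10 × $5 = $50
Total cost = $2360.
B ships 115 of its 115, leaving 0.

0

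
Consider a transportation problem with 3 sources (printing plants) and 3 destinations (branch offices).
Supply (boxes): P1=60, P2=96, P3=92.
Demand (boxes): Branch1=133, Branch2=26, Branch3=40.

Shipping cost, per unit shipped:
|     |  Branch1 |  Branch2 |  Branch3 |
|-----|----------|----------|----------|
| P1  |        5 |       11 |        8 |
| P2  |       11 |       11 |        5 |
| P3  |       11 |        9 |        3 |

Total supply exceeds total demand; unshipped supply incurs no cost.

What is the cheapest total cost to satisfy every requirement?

Optimal allocation:
  P1->Branch1: 60 × 5 = 300
  P2->Branch1: 73 × 11 = 803
  P3->Branch2: 26 × 9 = 234
  P3->Branch3: 40 × 3 = 120
Total = 300 + 803 + 234 + 120 = 1457.

1457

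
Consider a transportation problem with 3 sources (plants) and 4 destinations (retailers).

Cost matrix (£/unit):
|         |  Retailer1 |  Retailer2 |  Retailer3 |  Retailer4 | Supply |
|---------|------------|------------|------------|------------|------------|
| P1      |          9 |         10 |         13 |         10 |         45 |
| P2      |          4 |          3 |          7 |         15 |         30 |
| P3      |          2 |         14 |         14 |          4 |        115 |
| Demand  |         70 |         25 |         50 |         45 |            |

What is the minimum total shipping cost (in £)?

1015

One minimum-cost allocation:
  P1→Retailer3: 45 × £13 = £585
  P2→Retailer2: 25 × £3 = £75
  P2→Retailer3: 5 × £7 = £35
  P3→Retailer1: 70 × £2 = £140
  P3→Retailer4: 45 × £4 = £180
Total = 585 + 75 + 35 + 140 + 180 = £1015.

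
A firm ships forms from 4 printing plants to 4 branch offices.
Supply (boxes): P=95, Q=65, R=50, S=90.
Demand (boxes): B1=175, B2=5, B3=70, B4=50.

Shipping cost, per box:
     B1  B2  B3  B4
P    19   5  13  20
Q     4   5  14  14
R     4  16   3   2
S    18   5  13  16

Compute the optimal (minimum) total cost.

One minimum-cost allocation:
  P to B1: 20 × 19 = 380
  P to B2: 5 × 5 = 25
  P to B3: 70 × 13 = 910
  Q to B1: 65 × 4 = 260
  R to B1: 50 × 4 = 200
  S to B1: 40 × 18 = 720
  S to B4: 50 × 16 = 800
Total = 380 + 25 + 910 + 260 + 200 + 720 + 800 = 3295.

3295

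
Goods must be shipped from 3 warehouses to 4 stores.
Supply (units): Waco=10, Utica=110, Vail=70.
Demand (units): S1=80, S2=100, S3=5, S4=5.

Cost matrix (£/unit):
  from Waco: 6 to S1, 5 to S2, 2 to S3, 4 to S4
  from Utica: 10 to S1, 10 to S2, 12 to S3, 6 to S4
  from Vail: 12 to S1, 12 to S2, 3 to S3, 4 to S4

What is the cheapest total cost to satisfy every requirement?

A cheapest plan:
  Waco–S2: 10 × £5 = £50
  Utica–S1: 20 × £10 = £200
  Utica–S2: 90 × £10 = £900
  Vail–S1: 60 × £12 = £720
  Vail–S3: 5 × £3 = £15
  Vail–S4: 5 × £4 = £20
Total = 50 + 200 + 900 + 720 + 15 + 20 = £1905.

1905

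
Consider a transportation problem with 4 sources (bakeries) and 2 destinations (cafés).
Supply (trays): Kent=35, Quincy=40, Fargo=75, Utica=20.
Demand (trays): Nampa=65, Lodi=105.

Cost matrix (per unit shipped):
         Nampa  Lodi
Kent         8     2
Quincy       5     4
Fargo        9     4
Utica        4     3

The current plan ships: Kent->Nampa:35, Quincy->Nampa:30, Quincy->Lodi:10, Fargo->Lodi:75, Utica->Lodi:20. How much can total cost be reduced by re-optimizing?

Current plan cost = 35·8 + 30·5 + 10·4 + 75·4 + 20·3 = 830.
Optimal plan:
  Kent–Lodi: 35 × 2 = 70
  Quincy–Nampa: 40 × 5 = 200
  Fargo–Nampa: 5 × 9 = 45
  Fargo–Lodi: 70 × 4 = 280
  Utica–Nampa: 20 × 4 = 80
Optimal cost = 675.
Saving = 830 − 675 = 155.

155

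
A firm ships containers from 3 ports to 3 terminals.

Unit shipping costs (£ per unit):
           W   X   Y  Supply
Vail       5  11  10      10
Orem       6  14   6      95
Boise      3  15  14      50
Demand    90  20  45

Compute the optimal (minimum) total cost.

A cheapest plan:
  Vail->X: 10 TEU
  Orem->W: 40 TEU
  Orem->X: 10 TEU
  Orem->Y: 45 TEU
  Boise->W: 50 TEU
Total cost = £910.
(Supply check: Vail ships 10; Orem ships 95; Boise ships 50.)

910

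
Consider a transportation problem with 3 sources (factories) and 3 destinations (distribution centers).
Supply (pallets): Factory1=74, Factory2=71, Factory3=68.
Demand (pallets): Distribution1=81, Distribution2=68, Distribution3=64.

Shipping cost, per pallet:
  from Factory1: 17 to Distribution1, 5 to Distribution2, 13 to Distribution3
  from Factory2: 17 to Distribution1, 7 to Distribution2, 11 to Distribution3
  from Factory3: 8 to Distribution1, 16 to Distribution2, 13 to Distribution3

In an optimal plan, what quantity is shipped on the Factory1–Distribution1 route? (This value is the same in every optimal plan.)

6

Optimal shipments:
  Factory1 to Distribution1: 6 pallets
  Factory1 to Distribution2: 68 pallets
  Factory2 to Distribution1: 7 pallets
  Factory2 to Distribution3: 64 pallets
  Factory3 to Distribution1: 68 pallets
Total cost = 1809.
So Factory1→Distribution1 carries 6 pallets.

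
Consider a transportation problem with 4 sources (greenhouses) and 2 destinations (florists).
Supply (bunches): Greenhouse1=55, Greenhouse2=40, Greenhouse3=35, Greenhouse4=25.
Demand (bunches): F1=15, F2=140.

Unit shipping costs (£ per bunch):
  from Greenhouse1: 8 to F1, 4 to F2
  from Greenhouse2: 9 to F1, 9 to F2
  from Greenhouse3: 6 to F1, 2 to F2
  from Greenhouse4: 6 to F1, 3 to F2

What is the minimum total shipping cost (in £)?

One minimum-cost allocation:
  Greenhouse1–F2: 55 × £4 = £220
  Greenhouse2–F1: 15 × £9 = £135
  Greenhouse2–F2: 25 × £9 = £225
  Greenhouse3–F2: 35 × £2 = £70
  Greenhouse4–F2: 25 × £3 = £75
Total = 220 + 135 + 225 + 70 + 75 = £725.
(Supply check: Greenhouse1 ships 55; Greenhouse2 ships 40; Greenhouse3 ships 35; Greenhouse4 ships 25.)

725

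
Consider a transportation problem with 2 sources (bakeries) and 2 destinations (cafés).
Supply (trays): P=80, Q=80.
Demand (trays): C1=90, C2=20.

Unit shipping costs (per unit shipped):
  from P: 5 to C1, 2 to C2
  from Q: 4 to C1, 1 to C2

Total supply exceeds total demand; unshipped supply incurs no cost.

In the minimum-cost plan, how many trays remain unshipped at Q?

Minimum-cost shipments:
  P->C1: 10 trays
  P->C2: 20 trays
  Q->C1: 80 trays
Total cost = 410.
Q ships 80 of its 80, leaving 0.

0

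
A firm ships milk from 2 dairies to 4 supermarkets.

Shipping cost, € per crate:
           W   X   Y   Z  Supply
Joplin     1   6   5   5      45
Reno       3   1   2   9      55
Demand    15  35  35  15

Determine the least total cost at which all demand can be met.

An optimal shipping plan:
  Joplin→W: 15 × €1 = €15
  Joplin→Y: 15 × €5 = €75
  Joplin→Z: 15 × €5 = €75
  Reno→X: 35 × €1 = €35
  Reno→Y: 20 × €2 = €40
Total = 15 + 75 + 75 + 35 + 40 = €240.

240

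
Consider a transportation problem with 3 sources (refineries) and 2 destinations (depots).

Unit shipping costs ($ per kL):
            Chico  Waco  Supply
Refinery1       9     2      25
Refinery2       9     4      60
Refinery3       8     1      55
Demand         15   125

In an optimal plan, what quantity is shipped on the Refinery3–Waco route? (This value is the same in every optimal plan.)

55

Solving gives:
  Refinery1–Waco: 25 × $2 = $50
  Refinery2–Chico: 15 × $9 = $135
  Refinery2–Waco: 45 × $4 = $180
  Refinery3–Waco: 55 × $1 = $55
Total cost = $420.
So Refinery3→Waco carries 55 kL.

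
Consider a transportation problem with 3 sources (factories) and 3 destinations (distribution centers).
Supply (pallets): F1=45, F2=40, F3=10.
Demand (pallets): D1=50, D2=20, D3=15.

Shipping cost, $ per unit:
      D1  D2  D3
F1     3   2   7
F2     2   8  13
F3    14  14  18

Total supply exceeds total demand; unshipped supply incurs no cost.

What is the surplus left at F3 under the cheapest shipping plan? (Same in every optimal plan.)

An optimal plan:
  F1–D1: 10 pallets
  F1–D2: 20 pallets
  F1–D3: 15 pallets
  F2–D1: 40 pallets
Total cost = $255.
F3 ships 0 of its 10, leaving 10.

10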